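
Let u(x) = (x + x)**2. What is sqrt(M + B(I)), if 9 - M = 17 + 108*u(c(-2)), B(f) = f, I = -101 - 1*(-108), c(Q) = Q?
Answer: I*sqrt(1729) ≈ 41.581*I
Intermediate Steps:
I = 7 (I = -101 + 108 = 7)
u(x) = 4*x**2 (u(x) = (2*x)**2 = 4*x**2)
M = -1736 (M = 9 - (17 + 108*(4*(-2)**2)) = 9 - (17 + 108*(4*4)) = 9 - (17 + 108*16) = 9 - (17 + 1728) = 9 - 1*1745 = 9 - 1745 = -1736)
sqrt(M + B(I)) = sqrt(-1736 + 7) = sqrt(-1729) = I*sqrt(1729)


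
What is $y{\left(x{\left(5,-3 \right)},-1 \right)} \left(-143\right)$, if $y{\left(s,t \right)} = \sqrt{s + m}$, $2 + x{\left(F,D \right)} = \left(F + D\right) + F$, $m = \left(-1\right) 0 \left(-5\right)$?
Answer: $- 143 \sqrt{5} \approx -319.76$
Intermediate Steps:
$m = 0$ ($m = 0 \left(-5\right) = 0$)
$x{\left(F,D \right)} = -2 + D + 2 F$ ($x{\left(F,D \right)} = -2 + \left(\left(F + D\right) + F\right) = -2 + \left(\left(D + F\right) + F\right) = -2 + \left(D + 2 F\right) = -2 + D + 2 F$)
$y{\left(s,t \right)} = \sqrt{s}$ ($y{\left(s,t \right)} = \sqrt{s + 0} = \sqrt{s}$)
$y{\left(x{\left(5,-3 \right)},-1 \right)} \left(-143\right) = \sqrt{-2 - 3 + 2 \cdot 5} \left(-143\right) = \sqrt{-2 - 3 + 10} \left(-143\right) = \sqrt{5} \left(-143\right) = - 143 \sqrt{5}$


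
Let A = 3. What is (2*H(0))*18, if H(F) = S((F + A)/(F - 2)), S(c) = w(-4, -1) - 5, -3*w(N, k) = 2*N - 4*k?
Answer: -132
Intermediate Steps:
w(N, k) = -2*N/3 + 4*k/3 (w(N, k) = -(2*N - 4*k)/3 = -(-4*k + 2*N)/3 = -2*N/3 + 4*k/3)
S(c) = -11/3 (S(c) = (-⅔*(-4) + (4/3)*(-1)) - 5 = (8/3 - 4/3) - 5 = 4/3 - 5 = -11/3)
H(F) = -11/3
(2*H(0))*18 = (2*(-11/3))*18 = -22/3*18 = -132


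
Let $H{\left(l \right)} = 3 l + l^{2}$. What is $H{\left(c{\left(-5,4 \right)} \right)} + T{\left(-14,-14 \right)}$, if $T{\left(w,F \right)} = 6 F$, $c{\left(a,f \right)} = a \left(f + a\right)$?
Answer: $-44$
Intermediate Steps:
$c{\left(a,f \right)} = a \left(a + f\right)$
$H{\left(l \right)} = l^{2} + 3 l$
$H{\left(c{\left(-5,4 \right)} \right)} + T{\left(-14,-14 \right)} = - 5 \left(-5 + 4\right) \left(3 - 5 \left(-5 + 4\right)\right) + 6 \left(-14\right) = \left(-5\right) \left(-1\right) \left(3 - -5\right) - 84 = 5 \left(3 + 5\right) - 84 = 5 \cdot 8 - 84 = 40 - 84 = -44$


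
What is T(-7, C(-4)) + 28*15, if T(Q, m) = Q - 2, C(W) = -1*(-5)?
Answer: 411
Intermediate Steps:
C(W) = 5
T(Q, m) = -2 + Q
T(-7, C(-4)) + 28*15 = (-2 - 7) + 28*15 = -9 + 420 = 411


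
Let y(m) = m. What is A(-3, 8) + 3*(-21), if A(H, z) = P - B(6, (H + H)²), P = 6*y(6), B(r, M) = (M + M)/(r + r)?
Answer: -33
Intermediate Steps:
B(r, M) = M/r (B(r, M) = (2*M)/((2*r)) = (2*M)*(1/(2*r)) = M/r)
P = 36 (P = 6*6 = 36)
A(H, z) = 36 - 2*H²/3 (A(H, z) = 36 - (H + H)²/6 = 36 - (2*H)²/6 = 36 - 4*H²/6 = 36 - 2*H²/3)
A(-3, 8) + 3*(-21) = (36 - ⅔*(-3)²) + 3*(-21) = (36 - ⅔*9) - 63 = (36 - 6) - 63 = 30 - 63 = -33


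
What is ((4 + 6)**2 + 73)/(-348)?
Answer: -173/348 ≈ -0.49713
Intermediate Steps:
((4 + 6)**2 + 73)/(-348) = (10**2 + 73)*(-1/348) = (100 + 73)*(-1/348) = 173*(-1/348) = -173/348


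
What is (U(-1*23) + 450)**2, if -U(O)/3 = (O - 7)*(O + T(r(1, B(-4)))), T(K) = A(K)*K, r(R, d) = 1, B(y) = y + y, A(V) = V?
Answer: 2340900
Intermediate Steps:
B(y) = 2*y
T(K) = K**2 (T(K) = K*K = K**2)
U(O) = -3*(1 + O)*(-7 + O) (U(O) = -3*(O - 7)*(O + 1**2) = -3*(-7 + O)*(O + 1) = -3*(-7 + O)*(1 + O) = -3*(1 + O)*(-7 + O))
(U(-1*23) + 450)**2 = ((21 - 3*(-1*23)**2 + 18*(-1*23)) + 450)**2 = ((21 - 3*(-23)**2 + 18*(-23)) + 450)**2 = ((21 - 3*529 - 414) + 450)**2 = ((21 - 1587 - 414) + 450)**2 = (-1980 + 450)**2 = (-1530)**2 = 2340900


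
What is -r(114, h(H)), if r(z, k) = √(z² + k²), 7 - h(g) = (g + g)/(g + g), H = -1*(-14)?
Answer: -6*√362 ≈ -114.16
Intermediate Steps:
H = 14
h(g) = 6 (h(g) = 7 - (g + g)/(g + g) = 7 - 2*g/(2*g) = 7 - 2*g*1/(2*g) = 7 - 1*1 = 7 - 1 = 6)
r(z, k) = √(k² + z²)
-r(114, h(H)) = -√(6² + 114²) = -√(36 + 12996) = -√13032 = -6*√362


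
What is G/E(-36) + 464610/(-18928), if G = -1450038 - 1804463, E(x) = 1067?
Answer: -31048466899/10098088 ≈ -3074.7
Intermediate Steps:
G = -3254501
G/E(-36) + 464610/(-18928) = -3254501/1067 + 464610/(-18928) = -3254501*1/1067 + 464610*(-1/18928) = -3254501/1067 - 232305/9464 = -31048466899/10098088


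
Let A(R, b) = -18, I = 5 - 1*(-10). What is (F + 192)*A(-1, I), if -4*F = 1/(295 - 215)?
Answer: -552951/160 ≈ -3455.9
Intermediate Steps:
I = 15 (I = 5 + 10 = 15)
F = -1/320 (F = -1/(4*(295 - 215)) = -¼/80 = -¼*1/80 = -1/320 ≈ -0.0031250)
(F + 192)*A(-1, I) = (-1/320 + 192)*(-18) = (61439/320)*(-18) = -552951/160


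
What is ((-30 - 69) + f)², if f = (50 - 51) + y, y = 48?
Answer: 2704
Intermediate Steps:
f = 47 (f = (50 - 51) + 48 = -1 + 48 = 47)
((-30 - 69) + f)² = ((-30 - 69) + 47)² = (-99 + 47)² = (-52)² = 2704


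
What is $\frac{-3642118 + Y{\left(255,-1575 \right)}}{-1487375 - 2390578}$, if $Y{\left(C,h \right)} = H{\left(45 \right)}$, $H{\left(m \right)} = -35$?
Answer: $\frac{1214051}{1292651} \approx 0.93919$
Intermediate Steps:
$Y{\left(C,h \right)} = -35$
$\frac{-3642118 + Y{\left(255,-1575 \right)}}{-1487375 - 2390578} = \frac{-3642118 - 35}{-1487375 - 2390578} = - \frac{3642153}{-3877953} = \left(-3642153\right) \left(- \frac{1}{3877953}\right) = \frac{1214051}{1292651}$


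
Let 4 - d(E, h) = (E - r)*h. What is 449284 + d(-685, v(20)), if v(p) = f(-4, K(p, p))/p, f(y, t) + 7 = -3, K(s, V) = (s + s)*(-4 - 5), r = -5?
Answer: 448948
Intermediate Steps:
K(s, V) = -18*s (K(s, V) = (2*s)*(-9) = -18*s)
f(y, t) = -10 (f(y, t) = -7 - 3 = -10)
v(p) = -10/p
d(E, h) = 4 - h*(5 + E) (d(E, h) = 4 - (E - 1*(-5))*h = 4 - (E + 5)*h = 4 - (5 + E)*h = 4 - h*(5 + E))
449284 + d(-685, v(20)) = 449284 + (4 - (-50)/20 - 1*(-685)*(-10/20)) = 449284 + (4 - (-50)/20 - 1*(-685)*(-10*1/20)) = 449284 + (4 - 5*(-1/2) - 1*(-685)*(-1/2)) = 449284 + (4 + 5/2 - 685/2) = 449284 - 336 = 448948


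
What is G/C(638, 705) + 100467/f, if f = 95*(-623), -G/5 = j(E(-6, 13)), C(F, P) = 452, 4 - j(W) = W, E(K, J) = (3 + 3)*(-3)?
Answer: -25960717/13375810 ≈ -1.9409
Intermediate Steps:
E(K, J) = -18 (E(K, J) = 6*(-3) = -18)
j(W) = 4 - W
G = -110 (G = -5*(4 - 1*(-18)) = -5*(4 + 18) = -5*22 = -110)
f = -59185
G/C(638, 705) + 100467/f = -110/452 + 100467/(-59185) = -110*1/452 + 100467*(-1/59185) = -55/226 - 100467/59185 = -25960717/13375810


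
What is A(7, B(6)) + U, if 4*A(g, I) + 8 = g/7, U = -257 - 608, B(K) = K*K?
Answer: -3467/4 ≈ -866.75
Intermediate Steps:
B(K) = K**2
U = -865
A(g, I) = -2 + g/28 (A(g, I) = -2 + (g/7)/4 = -2 + g/28)
A(7, B(6)) + U = (-2 + (1/28)*7) - 865 = (-2 + 1/4) - 865 = -7/4 - 865 = -3467/4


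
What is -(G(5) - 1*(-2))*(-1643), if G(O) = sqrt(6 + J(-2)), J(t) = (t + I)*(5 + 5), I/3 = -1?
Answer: 3286 + 3286*I*sqrt(11) ≈ 3286.0 + 10898.0*I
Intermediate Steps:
I = -3 (I = 3*(-1) = -3)
J(t) = -30 + 10*t (J(t) = (t - 3)*(5 + 5) = (-3 + t)*10 = -30 + 10*t)
G(O) = 2*I*sqrt(11) (G(O) = sqrt(6 + (-30 + 10*(-2))) = sqrt(6 + (-30 - 20)) = sqrt(6 - 50) = sqrt(-44) = 2*I*sqrt(11))
-(G(5) - 1*(-2))*(-1643) = -(2*I*sqrt(11) - 1*(-2))*(-1643) = -(2*I*sqrt(11) + 2)*(-1643) = -(2 + 2*I*sqrt(11))*(-1643) = (-2 - 2*I*sqrt(11))*(-1643) = 3286 + 3286*I*sqrt(11)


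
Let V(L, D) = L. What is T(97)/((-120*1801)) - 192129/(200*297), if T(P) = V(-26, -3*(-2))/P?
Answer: -11188115681/3459000600 ≈ -3.2345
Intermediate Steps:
T(P) = -26/P
T(97)/((-120*1801)) - 192129/(200*297) = (-26/97)/((-120*1801)) - 192129/(200*297) = -26*1/97/(-216120) - 192129/59400 = -26/97*(-1/216120) - 192129*1/59400 = 13/10481820 - 64043/19800 = -11188115681/3459000600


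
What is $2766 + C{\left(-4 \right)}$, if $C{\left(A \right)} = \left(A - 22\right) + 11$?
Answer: $2751$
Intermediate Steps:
$C{\left(A \right)} = -11 + A$ ($C{\left(A \right)} = \left(-22 + A\right) + 11 = -11 + A$)
$2766 + C{\left(-4 \right)} = 2766 - 15 = 2751$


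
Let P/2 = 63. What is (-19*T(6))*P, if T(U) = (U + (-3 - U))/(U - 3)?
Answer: 2394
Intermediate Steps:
P = 126 (P = 2*63 = 126)
T(U) = -3/(-3 + U)
(-19*T(6))*P = -(-57)/(-3 + 6)*126 = -(-57)/3*126 = -19*(-1)*126 = 19*126 = 2394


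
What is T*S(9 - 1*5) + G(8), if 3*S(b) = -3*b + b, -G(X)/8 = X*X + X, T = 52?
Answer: -2144/3 ≈ -714.67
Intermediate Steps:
G(X) = -8*X - 8*X² (G(X) = -8*(X*X + X) = -8*(X² + X) = -8*(X + X²) = -8*X - 8*X²)
S(b) = -2*b/3 (S(b) = (-3*b + b)/3 = (-2*b)/3 = -2*b/3)
T*S(9 - 1*5) + G(8) = 52*(-2*(9 - 1*5)/3) - 8*8*(1 + 8) = 52*(-2*(9 - 5)/3) - 8*8*9 = 52*(-⅔*4) - 576 = 52*(-8/3) - 576 = -416/3 - 576 = -2144/3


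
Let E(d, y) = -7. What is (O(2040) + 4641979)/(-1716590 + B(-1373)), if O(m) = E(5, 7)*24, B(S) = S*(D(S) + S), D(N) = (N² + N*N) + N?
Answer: -4641811/5174510566 ≈ -0.00089705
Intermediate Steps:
D(N) = N + 2*N² (D(N) = (N² + N²) + N = 2*N² + N = N + 2*N²)
B(S) = S*(S + S*(1 + 2*S)) (B(S) = S*(S*(1 + 2*S) + S) = S*(S + S*(1 + 2*S)))
O(m) = -168 (O(m) = -7*24 = -168)
(O(2040) + 4641979)/(-1716590 + B(-1373)) = (-168 + 4641979)/(-1716590 + 2*(-1373)²*(1 - 1373)) = 4641811/(-1716590 + 2*1885129*(-1372)) = 4641811/(-1716590 - 5172793976) = 4641811/(-5174510566) = 4641811*(-1/5174510566) = -4641811/5174510566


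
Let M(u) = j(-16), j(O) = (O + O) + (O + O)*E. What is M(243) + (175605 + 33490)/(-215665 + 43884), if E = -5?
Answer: 21778873/171781 ≈ 126.78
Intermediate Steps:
j(O) = -8*O (j(O) = (O + O) + (O + O)*(-5) = 2*O + (2*O)*(-5) = 2*O - 10*O = -8*O)
M(u) = 128 (M(u) = -8*(-16) = 128)
M(243) + (175605 + 33490)/(-215665 + 43884) = 128 + (175605 + 33490)/(-215665 + 43884) = 128 + 209095/(-171781) = 128 + 209095*(-1/171781) = 128 - 209095/171781 = 21778873/171781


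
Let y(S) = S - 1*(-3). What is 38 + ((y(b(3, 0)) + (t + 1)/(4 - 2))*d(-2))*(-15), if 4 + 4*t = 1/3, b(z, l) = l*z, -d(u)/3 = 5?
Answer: 5779/8 ≈ 722.38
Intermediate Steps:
d(u) = -15 (d(u) = -3*5 = -15)
y(S) = 3 + S (y(S) = S + 3 = 3 + S)
t = -11/12 (t = -1 + (1/4)/3 = -1 + (1/4)*(1/3) = -1 + 1/12 = -11/12 ≈ -0.91667)
38 + ((y(b(3, 0)) + (t + 1)/(4 - 2))*d(-2))*(-15) = 38 + (((3 + 0*3) + (-11/12 + 1)/(4 - 2))*(-15))*(-15) = 38 + (((3 + 0) + (1/12)/2)*(-15))*(-15) = 38 + ((3 + (1/12)*(1/2))*(-15))*(-15) = 38 + ((3 + 1/24)*(-15))*(-15) = 38 + ((73/24)*(-15))*(-15) = 38 - 365/8*(-15) = 38 + 5475/8 = 5779/8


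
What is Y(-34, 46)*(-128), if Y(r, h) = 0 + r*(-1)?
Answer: -4352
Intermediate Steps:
Y(r, h) = -r (Y(r, h) = 0 - r = -r)
Y(-34, 46)*(-128) = -1*(-34)*(-128) = 34*(-128) = -4352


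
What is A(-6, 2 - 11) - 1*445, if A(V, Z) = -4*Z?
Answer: -409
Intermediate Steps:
A(-6, 2 - 11) - 1*445 = -4*(2 - 11) - 1*445 = -4*(-9) - 445 = 36 - 445 = -409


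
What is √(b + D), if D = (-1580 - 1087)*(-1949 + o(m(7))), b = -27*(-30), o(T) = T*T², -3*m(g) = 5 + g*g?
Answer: √20752737 ≈ 4555.5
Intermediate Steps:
m(g) = -5/3 - g²/3 (m(g) = -(5 + g*g)/3 = -(5 + g²)/3 = -5/3 - g²/3)
o(T) = T³
b = 810
D = 20751927 (D = (-1580 - 1087)*(-1949 + (-5/3 - ⅓*7²)³) = -2667*(-1949 + (-5/3 - ⅓*49)³) = -2667*(-1949 + (-5/3 - 49/3)³) = -2667*(-1949 + (-18)³) = -2667*(-1949 - 5832) = -2667*(-7781) = 20751927)
√(b + D) = √(810 + 20751927) = √20752737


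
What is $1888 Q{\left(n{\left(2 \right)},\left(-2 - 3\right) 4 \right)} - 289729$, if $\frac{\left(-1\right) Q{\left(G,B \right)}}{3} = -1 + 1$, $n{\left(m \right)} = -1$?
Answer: $-289729$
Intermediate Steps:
$Q{\left(G,B \right)} = 0$ ($Q{\left(G,B \right)} = - 3 \left(-1 + 1\right) = \left(-3\right) 0 = 0$)
$1888 Q{\left(n{\left(2 \right)},\left(-2 - 3\right) 4 \right)} - 289729 = 1888 \cdot 0 - 289729 = 0 - 289729 = -289729$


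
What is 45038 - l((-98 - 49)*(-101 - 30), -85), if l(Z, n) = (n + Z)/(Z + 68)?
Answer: 870340178/19325 ≈ 45037.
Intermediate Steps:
l(Z, n) = (Z + n)/(68 + Z)
45038 - l((-98 - 49)*(-101 - 30), -85) = 45038 - ((-98 - 49)*(-101 - 30) - 85)/(68 + (-98 - 49)*(-101 - 30)) = 45038 - (-147*(-131) - 85)/(68 - 147*(-131)) = 45038 - (19257 - 85)/(68 + 19257) = 45038 - 19172/19325 = 870340178/19325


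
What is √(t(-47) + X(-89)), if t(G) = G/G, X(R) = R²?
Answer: √7922 ≈ 89.006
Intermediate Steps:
t(G) = 1
√(t(-47) + X(-89)) = √(1 + (-89)²) = √(1 + 7921) = √7922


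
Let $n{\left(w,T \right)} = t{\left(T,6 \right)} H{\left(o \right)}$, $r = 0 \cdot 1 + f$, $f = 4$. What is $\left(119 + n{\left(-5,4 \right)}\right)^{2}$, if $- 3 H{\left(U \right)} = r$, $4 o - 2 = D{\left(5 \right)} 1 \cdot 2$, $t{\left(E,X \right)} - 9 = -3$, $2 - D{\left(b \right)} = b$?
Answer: $12321$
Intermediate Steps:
$D{\left(b \right)} = 2 - b$
$r = 4$ ($r = 0 \cdot 1 + 4 = 0 + 4 = 4$)
$t{\left(E,X \right)} = 6$ ($t{\left(E,X \right)} = 9 - 3 = 6$)
$o = -1$ ($o = \frac{1}{2} + \frac{\left(2 - 5\right) 1 \cdot 2}{4} = \frac{1}{2} + \frac{\left(-3\right) 1 \cdot 2}{4} = \frac{1}{2} + \frac{\left(-3\right) 2}{4} = \frac{1}{2} + \frac{1}{4} \left(-6\right) = \frac{1}{2} - \frac{3}{2} = -1$)
$H{\left(U \right)} = - \frac{4}{3}$ ($H{\left(U \right)} = \left(- \frac{1}{3}\right) 4 = - \frac{4}{3}$)
$n{\left(w,T \right)} = -8$ ($n{\left(w,T \right)} = 6 \left(- \frac{4}{3}\right) = -8$)
$\left(119 + n{\left(-5,4 \right)}\right)^{2} = \left(119 - 8\right)^{2} = 111^{2} = 12321$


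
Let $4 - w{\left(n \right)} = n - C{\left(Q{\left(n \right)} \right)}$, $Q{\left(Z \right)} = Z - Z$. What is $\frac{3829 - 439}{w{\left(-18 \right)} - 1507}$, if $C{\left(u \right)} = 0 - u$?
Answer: $- \frac{226}{99} \approx -2.2828$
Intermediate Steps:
$Q{\left(Z \right)} = 0$
$C{\left(u \right)} = - u$
$w{\left(n \right)} = 4 - n$ ($w{\left(n \right)} = 4 - \left(n - \left(-1\right) 0\right) = 4 - \left(n - 0\right) = 4 - \left(n + 0\right) = 4 - n$)
$\frac{3829 - 439}{w{\left(-18 \right)} - 1507} = \frac{3829 - 439}{\left(4 - -18\right) - 1507} = \frac{3390}{\left(4 + 18\right) - 1507} = \frac{3390}{22 - 1507} = \frac{3390}{-1485} = 3390 \left(- \frac{1}{1485}\right) = - \frac{226}{99}$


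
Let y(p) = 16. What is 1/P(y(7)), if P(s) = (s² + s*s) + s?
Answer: 1/528 ≈ 0.0018939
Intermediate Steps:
P(s) = s + 2*s² (P(s) = (s² + s²) + s = 2*s² + s = s + 2*s²)
1/P(y(7)) = 1/(16*(1 + 2*16)) = 1/(16*(1 + 32)) = 1/(16*33) = 1/528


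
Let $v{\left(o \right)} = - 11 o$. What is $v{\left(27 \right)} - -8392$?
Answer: $8095$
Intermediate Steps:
$v{\left(27 \right)} - -8392 = \left(-11\right) 27 - -8392 = -297 + 8392 = 8095$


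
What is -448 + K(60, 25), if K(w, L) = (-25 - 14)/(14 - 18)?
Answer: -1753/4 ≈ -438.25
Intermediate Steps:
K(w, L) = 39/4 (K(w, L) = -39/(-4) = -39*(-1/4) = 39/4)
-448 + K(60, 25) = -448 + 39/4 = -1753/4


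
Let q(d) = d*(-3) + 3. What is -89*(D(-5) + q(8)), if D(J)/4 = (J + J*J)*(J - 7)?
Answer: 87309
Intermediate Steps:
D(J) = 4*(-7 + J)*(J + J²) (D(J) = 4*((J + J*J)*(J - 7)) = 4*((J + J²)*(-7 + J)) = 4*((-7 + J)*(J + J²)) = 4*(-7 + J)*(J + J²))
q(d) = 3 - 3*d (q(d) = -3*d + 3 = 3 - 3*d)
-89*(D(-5) + q(8)) = -89*(4*(-5)*(-7 + (-5)² - 6*(-5)) + (3 - 3*8)) = -89*(4*(-5)*(-7 + 25 + 30) + (3 - 24)) = -89*(4*(-5)*48 - 21) = -89*(-960 - 21) = -89*(-981) = 87309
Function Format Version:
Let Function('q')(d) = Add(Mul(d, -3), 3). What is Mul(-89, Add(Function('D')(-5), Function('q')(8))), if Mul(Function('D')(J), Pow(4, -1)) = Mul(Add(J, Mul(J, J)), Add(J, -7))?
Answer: 87309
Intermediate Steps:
Function('D')(J) = Mul(4, Add(-7, J), Add(J, Pow(J, 2))) (Function('D')(J) = Mul(4, Mul(Add(J, Mul(J, J)), Add(J, -7))) = Mul(4, Mul(Add(J, Pow(J, 2)), Add(-7, J))) = Mul(4, Mul(Add(-7, J), Add(J, Pow(J, 2)))) = Mul(4, Add(-7, J), Add(J, Pow(J, 2))))
Function('q')(d) = Add(3, Mul(-3, d)) (Function('q')(d) = Add(Mul(-3, d), 3) = Add(3, Mul(-3, d)))
Mul(-89, Add(Function('D')(-5), Function('q')(8))) = Mul(-89, Add(Mul(4, -5, Add(-7, Pow(-5, 2), Mul(-6, -5))), Add(3, Mul(-3, 8)))) = Mul(-89, Add(Mul(4, -5, Add(-7, 25, 30)), Add(3, -24))) = Mul(-89, Add(Mul(4, -5, 48), -21)) = Mul(-89, Add(-960, -21)) = Mul(-89, -981) = 87309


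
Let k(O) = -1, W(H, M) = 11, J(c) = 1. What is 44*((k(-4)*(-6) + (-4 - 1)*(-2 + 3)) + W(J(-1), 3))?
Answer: 528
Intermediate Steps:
44*((k(-4)*(-6) + (-4 - 1)*(-2 + 3)) + W(J(-1), 3)) = 44*((-1*(-6) + (-4 - 1)*(-2 + 3)) + 11) = 44*((6 - 5*1) + 11) = 44*((6 - 5) + 11) = 44*(1 + 11) = 44*12 = 528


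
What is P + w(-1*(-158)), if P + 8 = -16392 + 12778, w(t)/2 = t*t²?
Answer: 7885002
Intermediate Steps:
w(t) = 2*t³ (w(t) = 2*(t*t²) = 2*t³)
P = -3622 (P = -8 + (-16392 + 12778) = -8 - 3614 = -3622)
P + w(-1*(-158)) = -3622 + 2*(-1*(-158))³ = -3622 + 2*158³ = -3622 + 2*3944312 = -3622 + 7888624 = 7885002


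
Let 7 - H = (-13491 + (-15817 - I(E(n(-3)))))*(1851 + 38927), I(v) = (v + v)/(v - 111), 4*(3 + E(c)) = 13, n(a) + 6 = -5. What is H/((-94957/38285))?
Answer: -20269564495404445/42065951 ≈ -4.8185e+8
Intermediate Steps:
n(a) = -11 (n(a) = -6 - 5 = -11)
E(c) = 1/4 (E(c) = -3 + (1/4)*13 = -3 + 13/4 = 1/4)
I(v) = 2*v/(-111 + v) (I(v) = (2*v)/(-111 + v) = 2*v/(-111 + v))
H = 529438800977/443 (H = 7 - (-13491 + (-15817 - 2/(4*(-111 + 1/4))))*(1851 + 38927) = 7 - (-13491 + (-15817 - 2/(4*(-443/4))))*40778 = 7 - (-13491 + (-15817 - 2*(-4)/(4*443)))*40778 = 7 - (-13491 + (-15817 - 1*(-2/443)))*40778 = 7 - (-13491 + (-15817 + 2/443))*40778 = 7 - (-13491 - 7006929/443)*40778 = 7 - (-12983442)*40778/443 = 7 - 1*(-529438797876/443) = 7 + 529438797876/443 = 529438800977/443 ≈ 1.1951e+9)
H/((-94957/38285)) = 529438800977/(443*((-94957/38285))) = 529438800977/(443*((-94957*1/38285))) = 529438800977/(443*(-94957/38285)) = (529438800977/443)*(-38285/94957) = -20269564495404445/42065951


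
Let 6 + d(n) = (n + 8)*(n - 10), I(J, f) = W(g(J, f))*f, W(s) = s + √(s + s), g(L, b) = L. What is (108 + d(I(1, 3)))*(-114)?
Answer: -4902 - 1368*√2 ≈ -6836.6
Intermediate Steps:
W(s) = s + √2*√s (W(s) = s + √(2*s) = s + √2*√s)
I(J, f) = f*(J + √2*√J) (I(J, f) = (J + √2*√J)*f = f*(J + √2*√J))
d(n) = -6 + (-10 + n)*(8 + n) (d(n) = -6 + (n + 8)*(n - 10) = -6 + (8 + n)*(-10 + n) = -6 + (-10 + n)*(8 + n))
(108 + d(I(1, 3)))*(-114) = (108 + (-86 + (3*(1 + √2*√1))² - 6*(1 + √2*√1)))*(-114) = (108 + (-86 + (3*(1 + √2*1))² - 6*(1 + √2*1)))*(-114) = (108 + (-86 + (3*(1 + √2))² - 6*(1 + √2)))*(-114) = (108 + (-86 + (3 + 3*√2)² - 2*(3 + 3*√2)))*(-114) = (108 + (-86 + (3 + 3*√2)² + (-6 - 6*√2)))*(-114) = (108 + (-92 + (3 + 3*√2)² - 6*√2))*(-114) = (16 + (3 + 3*√2)² - 6*√2)*(-114) = -1824 - 114*(3 + 3*√2)² + 684*√2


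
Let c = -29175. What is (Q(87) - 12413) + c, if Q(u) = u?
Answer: -41501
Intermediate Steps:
(Q(87) - 12413) + c = (87 - 12413) - 29175 = -12326 - 29175 = -41501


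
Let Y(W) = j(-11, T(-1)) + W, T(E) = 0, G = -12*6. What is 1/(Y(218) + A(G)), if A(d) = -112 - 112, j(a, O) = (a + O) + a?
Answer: -1/28 ≈ -0.035714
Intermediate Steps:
G = -72
j(a, O) = O + 2*a (j(a, O) = (O + a) + a = O + 2*a)
A(d) = -224
Y(W) = -22 + W (Y(W) = (0 + 2*(-11)) + W = (0 - 22) + W = -22 + W)
1/(Y(218) + A(G)) = 1/((-22 + 218) - 224) = 1/(196 - 224) = 1/(-28) = -1/28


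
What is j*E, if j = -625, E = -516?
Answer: 322500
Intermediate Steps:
j*E = -625*(-516) = 322500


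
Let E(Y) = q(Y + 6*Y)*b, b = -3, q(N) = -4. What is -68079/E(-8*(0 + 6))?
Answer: -22693/4 ≈ -5673.3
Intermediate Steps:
E(Y) = 12 (E(Y) = -4*(-3) = 12)
-68079/E(-8*(0 + 6)) = -68079/12 = -68079*1/12 = -22693/4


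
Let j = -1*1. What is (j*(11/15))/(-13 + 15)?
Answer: -11/30 ≈ -0.36667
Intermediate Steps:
j = -1
(j*(11/15))/(-13 + 15) = (-11/15)/(-13 + 15) = -11/15/2 = -1*11/15*(½) = -11/15*½ = -11/30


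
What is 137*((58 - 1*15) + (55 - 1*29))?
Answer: 9453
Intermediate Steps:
137*((58 - 1*15) + (55 - 1*29)) = 137*((58 - 15) + (55 - 29)) = 137*(43 + 26) = 137*69 = 9453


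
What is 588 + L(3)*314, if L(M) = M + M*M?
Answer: 4356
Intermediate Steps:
L(M) = M + M**2
588 + L(3)*314 = 588 + (3*(1 + 3))*314 = 588 + (3*4)*314 = 588 + 12*314 = 588 + 3768 = 4356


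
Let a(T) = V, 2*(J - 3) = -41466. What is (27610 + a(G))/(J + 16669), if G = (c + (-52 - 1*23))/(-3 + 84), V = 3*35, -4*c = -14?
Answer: -27715/4061 ≈ -6.8247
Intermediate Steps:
c = 7/2 (c = -1/4*(-14) = 7/2 ≈ 3.5000)
J = -20730 (J = 3 + (1/2)*(-41466) = 3 - 20733 = -20730)
V = 105
G = -143/162 (G = (7/2 + (-52 - 1*23))/(-3 + 84) = (7/2 + (-52 - 23))/81 = (7/2 - 75)*(1/81) = -143/2*1/81 = -143/162 ≈ -0.88272)
a(T) = 105
(27610 + a(G))/(J + 16669) = (27610 + 105)/(-20730 + 16669) = 27715/(-4061) = 27715*(-1/4061) = -27715/4061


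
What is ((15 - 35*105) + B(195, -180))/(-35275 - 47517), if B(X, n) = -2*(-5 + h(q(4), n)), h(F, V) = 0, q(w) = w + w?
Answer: 1825/41396 ≈ 0.044086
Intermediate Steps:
q(w) = 2*w
B(X, n) = 10 (B(X, n) = -2*(-5 + 0) = -2*(-5) = 10)
((15 - 35*105) + B(195, -180))/(-35275 - 47517) = ((15 - 35*105) + 10)/(-35275 - 47517) = ((15 - 3675) + 10)/(-82792) = (-3660 + 10)*(-1/82792) = -3650*(-1/82792) = 1825/41396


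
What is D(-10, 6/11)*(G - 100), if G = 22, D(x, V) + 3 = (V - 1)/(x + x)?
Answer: 5109/22 ≈ 232.23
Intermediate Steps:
D(x, V) = -3 + (-1 + V)/(2*x) (D(x, V) = -3 + (V - 1)/(x + x) = -3 + (-1 + V)/((2*x)) = -3 + (-1 + V)*(1/(2*x)) = -3 + (-1 + V)/(2*x))
D(-10, 6/11)*(G - 100) = ((½)*(-1 + 6/11 - 6*(-10))/(-10))*(22 - 100) = ((½)*(-⅒)*(-1 + 6*(1/11) + 60))*(-78) = ((½)*(-⅒)*(-1 + 6/11 + 60))*(-78) = ((½)*(-⅒)*(655/11))*(-78) = -131/44*(-78) = 5109/22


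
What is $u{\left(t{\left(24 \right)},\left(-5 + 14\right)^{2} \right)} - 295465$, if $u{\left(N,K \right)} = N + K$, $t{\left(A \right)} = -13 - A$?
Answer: $-295421$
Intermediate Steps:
$u{\left(N,K \right)} = K + N$
$u{\left(t{\left(24 \right)},\left(-5 + 14\right)^{2} \right)} - 295465 = \left(\left(-5 + 14\right)^{2} - 37\right) - 295465 = \left(9^{2} - 37\right) - 295465 = \left(81 - 37\right) - 295465 = 44 - 295465 = -295421$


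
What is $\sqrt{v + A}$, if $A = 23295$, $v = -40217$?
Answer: $i \sqrt{16922} \approx 130.08 i$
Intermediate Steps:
$\sqrt{v + A} = \sqrt{-40217 + 23295} = \sqrt{-16922} = i \sqrt{16922}$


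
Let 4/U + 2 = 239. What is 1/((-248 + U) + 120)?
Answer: -237/30332 ≈ -0.0078135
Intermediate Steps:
U = 4/237 (U = 4/(-2 + 239) = 4/237 ≈ 0.016878)
1/((-248 + U) + 120) = 1/((-248 + 4/237) + 120) = 1/(-58772/237 + 120) = 1/(-30332/237) = -237/30332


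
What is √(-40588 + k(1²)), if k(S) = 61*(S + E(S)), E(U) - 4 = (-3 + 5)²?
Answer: I*√40039 ≈ 200.1*I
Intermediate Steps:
E(U) = 8 (E(U) = 4 + (-3 + 5)² = 4 + 2² = 4 + 4 = 8)
k(S) = 488 + 61*S (k(S) = 61*(S + 8) = 61*(8 + S) = 488 + 61*S)
√(-40588 + k(1²)) = √(-40588 + (488 + 61*1²)) = √(-40588 + (488 + 61*1)) = √(-40588 + (488 + 61)) = √(-40588 + 549) = √(-40039) = I*√40039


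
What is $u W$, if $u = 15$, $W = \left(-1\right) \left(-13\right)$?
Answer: $195$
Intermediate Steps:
$W = 13$
$u W = 15 \cdot 13 = 195$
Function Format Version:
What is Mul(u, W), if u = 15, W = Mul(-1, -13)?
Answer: 195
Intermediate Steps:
W = 13
Mul(u, W) = Mul(15, 13) = 195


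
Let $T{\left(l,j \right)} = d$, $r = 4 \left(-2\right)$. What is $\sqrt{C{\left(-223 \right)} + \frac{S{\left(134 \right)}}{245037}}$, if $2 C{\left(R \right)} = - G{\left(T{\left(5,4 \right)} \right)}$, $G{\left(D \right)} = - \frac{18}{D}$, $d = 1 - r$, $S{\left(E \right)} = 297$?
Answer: $\frac{\sqrt{6679545262}}{81679} \approx 1.0006$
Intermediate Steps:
$r = -8$
$d = 9$ ($d = 1 - -8 = 1 + 8 = 9$)
$T{\left(l,j \right)} = 9$
$C{\left(R \right)} = 1$ ($C{\left(R \right)} = \frac{\left(-1\right) \left(- \frac{18}{9}\right)}{2} = \frac{\left(-1\right) \left(\left(-18\right) \frac{1}{9}\right)}{2} = \frac{\left(-1\right) \left(-2\right)}{2} = \frac{1}{2} \cdot 2 = 1$)
$\sqrt{C{\left(-223 \right)} + \frac{S{\left(134 \right)}}{245037}} = \sqrt{1 + \frac{297}{245037}} = \sqrt{1 + 297 \cdot \frac{1}{245037}} = \sqrt{1 + \frac{99}{81679}} = \sqrt{\frac{81778}{81679}} = \frac{\sqrt{6679545262}}{81679}$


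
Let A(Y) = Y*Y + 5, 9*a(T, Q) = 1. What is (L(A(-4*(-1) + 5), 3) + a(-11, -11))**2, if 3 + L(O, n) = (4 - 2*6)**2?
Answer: 302500/81 ≈ 3734.6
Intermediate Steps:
a(T, Q) = 1/9 (a(T, Q) = (1/9)*1 = 1/9)
A(Y) = 5 + Y**2 (A(Y) = Y**2 + 5 = 5 + Y**2)
L(O, n) = 61 (L(O, n) = -3 + (4 - 2*6)**2 = -3 + (4 - 12)**2 = -3 + (-8)**2 = -3 + 64 = 61)
(L(A(-4*(-1) + 5), 3) + a(-11, -11))**2 = (61 + 1/9)**2 = (550/9)**2 = 302500/81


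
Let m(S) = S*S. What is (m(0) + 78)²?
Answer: 6084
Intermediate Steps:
m(S) = S²
(m(0) + 78)² = (0² + 78)² = (0 + 78)² = 78² = 6084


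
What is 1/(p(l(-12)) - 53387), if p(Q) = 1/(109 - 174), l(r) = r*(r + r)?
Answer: -65/3470156 ≈ -1.8731e-5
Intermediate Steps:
l(r) = 2*r² (l(r) = r*(2*r) = 2*r²)
p(Q) = -1/65 (p(Q) = 1/(-65) = -1/65)
1/(p(l(-12)) - 53387) = 1/(-1/65 - 53387) = 1/(-3470156/65) = -65/3470156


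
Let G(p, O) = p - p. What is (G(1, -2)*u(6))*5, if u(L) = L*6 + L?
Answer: 0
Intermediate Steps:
u(L) = 7*L (u(L) = 6*L + L = 7*L)
G(p, O) = 0
(G(1, -2)*u(6))*5 = (0*(7*6))*5 = (0*42)*5 = 0*5 = 0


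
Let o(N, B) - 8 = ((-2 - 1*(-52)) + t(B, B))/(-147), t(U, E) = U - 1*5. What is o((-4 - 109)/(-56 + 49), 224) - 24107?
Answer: -3542822/147 ≈ -24101.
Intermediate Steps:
t(U, E) = -5 + U (t(U, E) = U - 5 = -5 + U)
o(N, B) = 377/49 - B/147 (o(N, B) = 8 + ((-2 - 1*(-52)) + (-5 + B))/(-147) = 8 + ((-2 + 52) + (-5 + B))*(-1/147) = 8 + (50 + (-5 + B))*(-1/147) = 8 + (45 + B)*(-1/147) = 8 + (-15/49 - B/147) = 377/49 - B/147)
o((-4 - 109)/(-56 + 49), 224) - 24107 = (377/49 - 1/147*224) - 24107 = (377/49 - 32/21) - 24107 = 907/147 - 24107 = -3542822/147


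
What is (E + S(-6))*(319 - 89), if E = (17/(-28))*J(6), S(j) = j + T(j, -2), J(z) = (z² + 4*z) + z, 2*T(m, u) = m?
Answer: -79005/7 ≈ -11286.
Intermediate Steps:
T(m, u) = m/2
J(z) = z² + 5*z
S(j) = 3*j/2 (S(j) = j + j/2 = 3*j/2)
E = -561/14 (E = (17/(-28))*(6*(5 + 6)) = (17*(-1/28))*(6*11) = -17/28*66 = -561/14 ≈ -40.071)
(E + S(-6))*(319 - 89) = (-561/14 + (3/2)*(-6))*(319 - 89) = (-561/14 - 9)*230 = -687/14*230 = -79005/7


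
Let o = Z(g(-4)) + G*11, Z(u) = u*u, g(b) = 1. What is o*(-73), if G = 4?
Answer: -3285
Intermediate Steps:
Z(u) = u**2
o = 45 (o = 1**2 + 4*11 = 1 + 44 = 45)
o*(-73) = 45*(-73) = -3285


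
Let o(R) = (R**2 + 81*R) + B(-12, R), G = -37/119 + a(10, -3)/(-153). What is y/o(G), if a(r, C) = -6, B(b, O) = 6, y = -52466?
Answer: 3343369617/1015423 ≈ 3292.6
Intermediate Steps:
G = -97/357 (G = -37/119 - 6/(-153) = -37*1/119 - 6*(-1/153) = -37/119 + 2/51 = -97/357 ≈ -0.27171)
o(R) = 6 + R**2 + 81*R (o(R) = (R**2 + 81*R) + 6 = 6 + R**2 + 81*R)
y/o(G) = -52466/(6 + (-97/357)**2 + 81*(-97/357)) = -52466/(6 + 9409/127449 - 2619/119) = -52466/(-2030846/127449) = -52466*(-127449/2030846) = 3343369617/1015423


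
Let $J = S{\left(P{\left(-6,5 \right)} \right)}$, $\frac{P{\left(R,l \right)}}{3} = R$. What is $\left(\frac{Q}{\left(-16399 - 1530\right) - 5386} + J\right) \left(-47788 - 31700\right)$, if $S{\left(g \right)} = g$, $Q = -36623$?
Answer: $\frac{30447639936}{23315} \approx 1.3059 \cdot 10^{6}$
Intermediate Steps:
$P{\left(R,l \right)} = 3 R$
$J = -18$ ($J = 3 \left(-6\right) = -18$)
$\left(\frac{Q}{\left(-16399 - 1530\right) - 5386} + J\right) \left(-47788 - 31700\right) = \left(- \frac{36623}{\left(-16399 - 1530\right) - 5386} - 18\right) \left(-47788 - 31700\right) = \left(- \frac{36623}{-17929 - 5386} - 18\right) \left(-79488\right) = \left(- \frac{36623}{-23315} - 18\right) \left(-79488\right) = \left(\left(-36623\right) \left(- \frac{1}{23315}\right) - 18\right) \left(-79488\right) = \left(\frac{36623}{23315} - 18\right) \left(-79488\right) = \left(- \frac{383047}{23315}\right) \left(-79488\right) = \frac{30447639936}{23315}$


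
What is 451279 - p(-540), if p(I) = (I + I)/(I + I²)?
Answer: 243239383/539 ≈ 4.5128e+5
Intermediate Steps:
p(I) = 2*I/(I + I²) (p(I) = (2*I)/(I + I²) = 2*I/(I + I²))
451279 - p(-540) = 451279 - 2/(1 - 540) = 451279 - 2/(-539) = 451279 - 2*(-1)/539 = 451279 - 1*(-2/539) = 451279 + 2/539 = 243239383/539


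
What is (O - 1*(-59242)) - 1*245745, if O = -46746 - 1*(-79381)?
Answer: -153868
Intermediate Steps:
O = 32635 (O = -46746 + 79381 = 32635)
(O - 1*(-59242)) - 1*245745 = (32635 - 1*(-59242)) - 1*245745 = (32635 + 59242) - 245745 = 91877 - 245745 = -153868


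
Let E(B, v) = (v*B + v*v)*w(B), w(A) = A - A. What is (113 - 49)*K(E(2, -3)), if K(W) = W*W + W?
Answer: 0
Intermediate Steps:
w(A) = 0
E(B, v) = 0 (E(B, v) = (v*B + v*v)*0 = (B*v + v²)*0 = (v² + B*v)*0 = 0)
K(W) = W + W² (K(W) = W² + W = W + W²)
(113 - 49)*K(E(2, -3)) = (113 - 49)*(0*(1 + 0)) = 64*(0*1) = 64*0 = 0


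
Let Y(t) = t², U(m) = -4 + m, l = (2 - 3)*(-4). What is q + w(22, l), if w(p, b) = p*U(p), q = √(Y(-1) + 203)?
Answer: 396 + 2*√51 ≈ 410.28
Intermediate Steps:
l = 4 (l = -1*(-4) = 4)
q = 2*√51 (q = √((-1)² + 203) = √(1 + 203) = √204 = 2*√51 ≈ 14.283)
w(p, b) = p*(-4 + p)
q + w(22, l) = 2*√51 + 22*(-4 + 22) = 2*√51 + 22*18 = 2*√51 + 396 = 396 + 2*√51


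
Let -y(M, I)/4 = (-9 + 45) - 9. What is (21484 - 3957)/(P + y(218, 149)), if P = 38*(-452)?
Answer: -17527/17284 ≈ -1.0141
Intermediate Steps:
y(M, I) = -108 (y(M, I) = -4*((-9 + 45) - 9) = -4*(36 - 9) = -4*27 = -108)
P = -17176
(21484 - 3957)/(P + y(218, 149)) = (21484 - 3957)/(-17176 - 108) = 17527/(-17284) = 17527*(-1/17284) = -17527/17284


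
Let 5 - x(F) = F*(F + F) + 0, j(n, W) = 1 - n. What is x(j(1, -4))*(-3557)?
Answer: -17785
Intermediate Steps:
x(F) = 5 - 2*F**2 (x(F) = 5 - (F*(F + F) + 0) = 5 - (F*(2*F) + 0) = 5 - (2*F**2 + 0) = 5 - 2*F**2)
x(j(1, -4))*(-3557) = (5 - 2*(1 - 1*1)**2)*(-3557) = (5 - 2*(1 - 1)**2)*(-3557) = (5 - 2*0**2)*(-3557) = (5 - 2*0)*(-3557) = (5 + 0)*(-3557) = 5*(-3557) = -17785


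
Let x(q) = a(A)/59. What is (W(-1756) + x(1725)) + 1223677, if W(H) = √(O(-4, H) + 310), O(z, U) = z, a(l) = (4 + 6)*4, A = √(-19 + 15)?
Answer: 72196983/59 + 3*√34 ≈ 1.2237e+6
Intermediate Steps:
A = 2*I (A = √(-4) = 2*I ≈ 2.0*I)
a(l) = 40 (a(l) = 10*4 = 40)
W(H) = 3*√34 (W(H) = √(-4 + 310) = √306 = 3*√34)
x(q) = 40/59
(W(-1756) + x(1725)) + 1223677 = (3*√34 + 40/59) + 1223677 = (40/59 + 3*√34) + 1223677 = 72196983/59 + 3*√34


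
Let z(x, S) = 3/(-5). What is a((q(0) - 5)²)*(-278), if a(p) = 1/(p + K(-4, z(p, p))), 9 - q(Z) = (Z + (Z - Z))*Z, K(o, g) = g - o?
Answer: -1390/97 ≈ -14.330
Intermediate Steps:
z(x, S) = -⅗ (z(x, S) = 3*(-⅕) = -⅗)
q(Z) = 9 - Z² (q(Z) = 9 - (Z + (Z - Z))*Z = 9 - (Z + 0)*Z = 9 - Z*Z = 9 - Z²)
a(p) = 1/(17/5 + p) (a(p) = 1/(p + (-⅗ - 1*(-4))) = 1/(p + (-⅗ + 4)) = 1/(p + 17/5) = 1/(17/5 + p))
a((q(0) - 5)²)*(-278) = (5/(17 + 5*((9 - 1*0²) - 5)²))*(-278) = (5/(17 + 5*((9 - 1*0) - 5)²))*(-278) = (5/(17 + 5*((9 + 0) - 5)²))*(-278) = (5/(17 + 5*(9 - 5)²))*(-278) = (5/(17 + 5*4²))*(-278) = (5/(17 + 5*16))*(-278) = (5/(17 + 80))*(-278) = (5/97)*(-278) = -1390/97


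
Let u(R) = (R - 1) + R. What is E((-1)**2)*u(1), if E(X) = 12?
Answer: 12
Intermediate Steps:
u(R) = -1 + 2*R (u(R) = (-1 + R) + R = -1 + 2*R)
E((-1)**2)*u(1) = 12*(-1 + 2*1) = 12*(-1 + 2) = 12*1 = 12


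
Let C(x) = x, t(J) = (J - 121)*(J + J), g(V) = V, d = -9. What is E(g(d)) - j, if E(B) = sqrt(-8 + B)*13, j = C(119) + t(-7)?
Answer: -1911 + 13*I*sqrt(17) ≈ -1911.0 + 53.6*I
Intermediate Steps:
t(J) = 2*J*(-121 + J) (t(J) = (-121 + J)*(2*J) = 2*J*(-121 + J))
j = 1911 (j = 119 + 2*(-7)*(-121 - 7) = 119 + 2*(-7)*(-128) = 119 + 1792 = 1911)
E(B) = 13*sqrt(-8 + B)
E(g(d)) - j = 13*sqrt(-8 - 9) - 1*1911 = 13*sqrt(-17) - 1911 = 13*(I*sqrt(17)) - 1911 = 13*I*sqrt(17) - 1911 = -1911 + 13*I*sqrt(17)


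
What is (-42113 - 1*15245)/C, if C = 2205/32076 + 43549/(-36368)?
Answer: 1858622207904/36574619 ≈ 50817.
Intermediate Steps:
C = -36574619/32403888 (C = 2205*(1/32076) + 43549*(-1/36368) = 245/3564 - 43549/36368 = -36574619/32403888 ≈ -1.1287)
(-42113 - 1*15245)/C = (-42113 - 1*15245)/(-36574619/32403888) = (-42113 - 15245)*(-32403888/36574619) = -57358*(-32403888/36574619) = 1858622207904/36574619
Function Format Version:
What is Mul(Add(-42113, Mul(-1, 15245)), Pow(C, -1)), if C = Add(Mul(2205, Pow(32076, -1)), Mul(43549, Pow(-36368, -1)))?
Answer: Rational(1858622207904, 36574619) ≈ 50817.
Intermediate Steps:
C = Rational(-36574619, 32403888) (C = Add(Mul(2205, Rational(1, 32076)), Mul(43549, Rational(-1, 36368))) = Add(Rational(245, 3564), Rational(-43549, 36368)) = Rational(-36574619, 32403888) ≈ -1.1287)
Mul(Add(-42113, Mul(-1, 15245)), Pow(C, -1)) = Mul(Add(-42113, Mul(-1, 15245)), Pow(Rational(-36574619, 32403888), -1)) = Mul(Add(-42113, -15245), Rational(-32403888, 36574619)) = Mul(-57358, Rational(-32403888, 36574619)) = Rational(1858622207904, 36574619)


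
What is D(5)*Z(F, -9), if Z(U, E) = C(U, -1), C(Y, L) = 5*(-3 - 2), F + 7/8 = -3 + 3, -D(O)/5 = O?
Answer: 625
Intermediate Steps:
D(O) = -5*O
F = -7/8 (F = -7/8 + (-3 + 3) = -7/8 + 0 = -7/8 ≈ -0.87500)
C(Y, L) = -25 (C(Y, L) = 5*(-5) = -25)
Z(U, E) = -25
D(5)*Z(F, -9) = -5*5*(-25) = -25*(-25) = 625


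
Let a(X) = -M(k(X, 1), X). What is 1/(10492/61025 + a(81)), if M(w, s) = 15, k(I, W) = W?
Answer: -61025/904883 ≈ -0.067440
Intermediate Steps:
a(X) = -15 (a(X) = -1*15 = -15)
1/(10492/61025 + a(81)) = 1/(10492/61025 - 15) = 1/(-904883/61025) = -61025/904883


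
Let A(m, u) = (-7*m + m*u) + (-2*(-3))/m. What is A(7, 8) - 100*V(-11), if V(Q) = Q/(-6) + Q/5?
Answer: 935/21 ≈ 44.524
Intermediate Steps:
V(Q) = Q/30 (V(Q) = Q*(-⅙) + Q*(⅕) = -Q/6 + Q/5 = Q/30)
A(m, u) = -7*m + 6/m + m*u (A(m, u) = (-7*m + m*u) + 6/m = -7*m + 6/m + m*u)
A(7, 8) - 100*V(-11) = (6 + 7²*(-7 + 8))/7 - 10*(-11)/3 = (6 + 49*1)/7 - 100*(-11/30) = (6 + 49)/7 + 110/3 = (⅐)*55 + 110/3 = 55/7 + 110/3 = 935/21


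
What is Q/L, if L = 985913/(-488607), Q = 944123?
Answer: -461305106661/985913 ≈ -4.6790e+5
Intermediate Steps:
L = -985913/488607 (L = 985913*(-1/488607) = -985913/488607 ≈ -2.0178)
Q/L = 944123/(-985913/488607) = 944123*(-488607/985913) = -461305106661/985913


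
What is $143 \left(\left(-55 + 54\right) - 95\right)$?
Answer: $-13728$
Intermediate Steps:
$143 \left(\left(-55 + 54\right) - 95\right) = 143 \left(-1 - 95\right) = 143 \left(-96\right) = -13728$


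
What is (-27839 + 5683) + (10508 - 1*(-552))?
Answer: -11096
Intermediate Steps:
(-27839 + 5683) + (10508 - 1*(-552)) = -22156 + (10508 + 552) = -22156 + 11060 = -11096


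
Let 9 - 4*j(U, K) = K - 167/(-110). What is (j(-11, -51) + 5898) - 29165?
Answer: -10231047/440 ≈ -23252.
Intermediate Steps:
j(U, K) = 823/440 - K/4 (j(U, K) = 9/4 - (K - 167/(-110))/4 = 9/4 - (K - 167*(-1/110))/4 = 9/4 - (K + 167/110)/4 = 9/4 - (167/110 + K)/4 = 9/4 + (-167/440 - K/4) = 823/440 - K/4)
(j(-11, -51) + 5898) - 29165 = ((823/440 - 1/4*(-51)) + 5898) - 29165 = ((823/440 + 51/4) + 5898) - 29165 = (6433/440 + 5898) - 29165 = 2601553/440 - 29165 = -10231047/440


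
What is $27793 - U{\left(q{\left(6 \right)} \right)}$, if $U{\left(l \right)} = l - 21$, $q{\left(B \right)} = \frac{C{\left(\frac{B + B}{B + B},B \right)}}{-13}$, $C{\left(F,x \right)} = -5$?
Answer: $\frac{361577}{13} \approx 27814.0$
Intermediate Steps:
$q{\left(B \right)} = \frac{5}{13}$ ($q{\left(B \right)} = - \frac{5}{-13} = \left(-5\right) \left(- \frac{1}{13}\right) = \frac{5}{13}$)
$U{\left(l \right)} = -21 + l$
$27793 - U{\left(q{\left(6 \right)} \right)} = 27793 - \left(-21 + \frac{5}{13}\right) = 27793 - - \frac{268}{13} = 27793 + \frac{268}{13} = \frac{361577}{13}$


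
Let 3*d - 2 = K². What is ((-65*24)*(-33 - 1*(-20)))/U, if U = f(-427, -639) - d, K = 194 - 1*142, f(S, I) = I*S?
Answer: 20280/271951 ≈ 0.074572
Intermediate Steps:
K = 52 (K = 194 - 142 = 52)
d = 902 (d = ⅔ + (⅓)*52² = ⅔ + (⅓)*2704 = ⅔ + 2704/3 = 902)
U = 271951 (U = -639*(-427) - 1*902 = 272853 - 902 = 271951)
((-65*24)*(-33 - 1*(-20)))/U = ((-65*24)*(-33 - 1*(-20)))/271951 = -1560*(-33 + 20)*(1/271951) = -1560*(-13)*(1/271951) = 20280*(1/271951) = 20280/271951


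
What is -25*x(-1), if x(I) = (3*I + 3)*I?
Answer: 0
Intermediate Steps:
x(I) = I*(3 + 3*I) (x(I) = (3 + 3*I)*I = I*(3 + 3*I))
-25*x(-1) = -75*(-1)*(1 - 1) = -75*(-1)*0 = -25*0 = 0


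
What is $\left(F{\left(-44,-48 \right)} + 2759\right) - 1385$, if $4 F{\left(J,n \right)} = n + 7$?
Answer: $\frac{5455}{4} \approx 1363.8$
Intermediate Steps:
$F{\left(J,n \right)} = \frac{7}{4} + \frac{n}{4}$ ($F{\left(J,n \right)} = \frac{n + 7}{4} = \frac{7 + n}{4} = \frac{7}{4} + \frac{n}{4}$)
$\left(F{\left(-44,-48 \right)} + 2759\right) - 1385 = \left(\left(\frac{7}{4} + \frac{1}{4} \left(-48\right)\right) + 2759\right) - 1385 = \left(\left(\frac{7}{4} - 12\right) + 2759\right) - 1385 = \left(- \frac{41}{4} + 2759\right) - 1385 = \frac{10995}{4} - 1385 = \frac{5455}{4}$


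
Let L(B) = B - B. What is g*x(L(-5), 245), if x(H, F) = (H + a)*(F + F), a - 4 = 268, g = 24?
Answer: 3198720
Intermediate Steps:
L(B) = 0
a = 272 (a = 4 + 268 = 272)
x(H, F) = 2*F*(272 + H) (x(H, F) = (H + 272)*(F + F) = (272 + H)*(2*F) = 2*F*(272 + H))
g*x(L(-5), 245) = 24*(2*245*(272 + 0)) = 24*(2*245*272) = 24*133280 = 3198720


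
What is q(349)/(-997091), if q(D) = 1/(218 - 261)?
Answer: 1/42874913 ≈ 2.3324e-8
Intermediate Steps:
q(D) = -1/43 (q(D) = 1/(-43) = -1/43)
q(349)/(-997091) = -1/43/(-997091) = -1/43*(-1/997091) = 1/42874913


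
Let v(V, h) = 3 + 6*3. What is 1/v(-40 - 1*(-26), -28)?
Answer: 1/21 ≈ 0.047619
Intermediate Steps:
v(V, h) = 21 (v(V, h) = 3 + 18 = 21)
1/v(-40 - 1*(-26), -28) = 1/21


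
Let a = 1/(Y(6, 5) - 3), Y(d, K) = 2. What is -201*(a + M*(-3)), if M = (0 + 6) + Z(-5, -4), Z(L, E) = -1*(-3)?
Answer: 5628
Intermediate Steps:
Z(L, E) = 3
M = 9 (M = (0 + 6) + 3 = 6 + 3 = 9)
a = -1 (a = 1/(2 - 3) = 1/(-1) = -1)
-201*(a + M*(-3)) = -201*(-1 + 9*(-3)) = -201*(-1 - 27) = -201*(-28) = 5628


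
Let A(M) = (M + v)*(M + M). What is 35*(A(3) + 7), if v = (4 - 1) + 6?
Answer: 2765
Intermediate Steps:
v = 9 (v = 3 + 6 = 9)
A(M) = 2*M*(9 + M) (A(M) = (M + 9)*(M + M) = (9 + M)*(2*M) = 2*M*(9 + M))
35*(A(3) + 7) = 35*(2*3*(9 + 3) + 7) = 35*(2*3*12 + 7) = 35*(72 + 7) = 35*79 = 2765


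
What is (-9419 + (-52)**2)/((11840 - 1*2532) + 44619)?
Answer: -6715/53927 ≈ -0.12452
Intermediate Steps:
(-9419 + (-52)**2)/((11840 - 1*2532) + 44619) = (-9419 + 2704)/((11840 - 2532) + 44619) = -6715/(9308 + 44619) = -6715/53927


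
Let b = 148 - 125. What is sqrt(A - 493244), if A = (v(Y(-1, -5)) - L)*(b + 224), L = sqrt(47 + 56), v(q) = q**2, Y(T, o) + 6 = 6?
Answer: sqrt(-493244 - 247*sqrt(103)) ≈ 704.1*I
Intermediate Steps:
Y(T, o) = 0 (Y(T, o) = -6 + 6 = 0)
L = sqrt(103) ≈ 10.149
b = 23
A = -247*sqrt(103) (A = (0**2 - sqrt(103))*(23 + 224) = (0 - sqrt(103))*247 = -sqrt(103)*247 = -247*sqrt(103) ≈ -2506.8)
sqrt(A - 493244) = sqrt(-247*sqrt(103) - 493244) = sqrt(-493244 - 247*sqrt(103))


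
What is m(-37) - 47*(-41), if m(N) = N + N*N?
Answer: 3259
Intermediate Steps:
m(N) = N + N²
m(-37) - 47*(-41) = -37*(1 - 37) - 47*(-41) = -37*(-36) - 1*(-1927) = 1332 + 1927 = 3259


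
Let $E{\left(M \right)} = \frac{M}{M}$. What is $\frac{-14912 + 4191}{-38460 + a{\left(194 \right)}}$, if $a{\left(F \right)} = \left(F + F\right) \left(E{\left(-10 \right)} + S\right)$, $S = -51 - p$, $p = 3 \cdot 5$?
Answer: $\frac{10721}{63680} \approx 0.16836$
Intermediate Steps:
$p = 15$
$E{\left(M \right)} = 1$
$S = -66$ ($S = -51 - 15 = -66$)
$a{\left(F \right)} = - 130 F$ ($a{\left(F \right)} = \left(F + F\right) \left(1 - 66\right) = 2 F \left(-65\right) = - 130 F$)
$\frac{-14912 + 4191}{-38460 + a{\left(194 \right)}} = \frac{-14912 + 4191}{-38460 - 25220} = - \frac{10721}{-38460 - 25220} = - \frac{10721}{-63680} = \left(-10721\right) \left(- \frac{1}{63680}\right) = \frac{10721}{63680}$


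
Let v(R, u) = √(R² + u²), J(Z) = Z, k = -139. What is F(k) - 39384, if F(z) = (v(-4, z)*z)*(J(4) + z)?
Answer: -39384 + 18765*√19337 ≈ 2.5700e+6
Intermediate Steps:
F(z) = z*√(16 + z²)*(4 + z) (F(z) = (√((-4)² + z²)*z)*(4 + z) = (√(16 + z²)*z)*(4 + z) = (z*√(16 + z²))*(4 + z) = z*√(16 + z²)*(4 + z))
F(k) - 39384 = -139*√(16 + (-139)²)*(4 - 139) - 39384 = -139*√(16 + 19321)*(-135) - 39384 = -139*√19337*(-135) - 39384 = 18765*√19337 - 39384 = -39384 + 18765*√19337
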